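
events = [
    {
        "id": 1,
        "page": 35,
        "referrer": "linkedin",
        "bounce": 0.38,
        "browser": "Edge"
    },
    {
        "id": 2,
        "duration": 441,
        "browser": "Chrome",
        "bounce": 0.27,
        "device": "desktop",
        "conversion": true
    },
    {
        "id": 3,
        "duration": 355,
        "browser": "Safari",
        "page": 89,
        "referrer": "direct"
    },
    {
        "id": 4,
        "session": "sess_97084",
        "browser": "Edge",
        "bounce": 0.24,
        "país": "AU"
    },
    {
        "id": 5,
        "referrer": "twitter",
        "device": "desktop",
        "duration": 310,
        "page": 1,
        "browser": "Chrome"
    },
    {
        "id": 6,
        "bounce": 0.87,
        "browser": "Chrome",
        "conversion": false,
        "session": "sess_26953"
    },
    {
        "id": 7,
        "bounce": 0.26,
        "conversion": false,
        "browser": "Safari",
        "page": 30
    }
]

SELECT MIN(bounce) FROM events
0.24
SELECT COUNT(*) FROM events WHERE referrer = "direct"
1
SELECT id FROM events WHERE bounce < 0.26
[4]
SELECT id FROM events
[1, 2, 3, 4, 5, 6, 7]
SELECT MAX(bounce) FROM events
0.87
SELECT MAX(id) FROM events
7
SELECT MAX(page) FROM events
89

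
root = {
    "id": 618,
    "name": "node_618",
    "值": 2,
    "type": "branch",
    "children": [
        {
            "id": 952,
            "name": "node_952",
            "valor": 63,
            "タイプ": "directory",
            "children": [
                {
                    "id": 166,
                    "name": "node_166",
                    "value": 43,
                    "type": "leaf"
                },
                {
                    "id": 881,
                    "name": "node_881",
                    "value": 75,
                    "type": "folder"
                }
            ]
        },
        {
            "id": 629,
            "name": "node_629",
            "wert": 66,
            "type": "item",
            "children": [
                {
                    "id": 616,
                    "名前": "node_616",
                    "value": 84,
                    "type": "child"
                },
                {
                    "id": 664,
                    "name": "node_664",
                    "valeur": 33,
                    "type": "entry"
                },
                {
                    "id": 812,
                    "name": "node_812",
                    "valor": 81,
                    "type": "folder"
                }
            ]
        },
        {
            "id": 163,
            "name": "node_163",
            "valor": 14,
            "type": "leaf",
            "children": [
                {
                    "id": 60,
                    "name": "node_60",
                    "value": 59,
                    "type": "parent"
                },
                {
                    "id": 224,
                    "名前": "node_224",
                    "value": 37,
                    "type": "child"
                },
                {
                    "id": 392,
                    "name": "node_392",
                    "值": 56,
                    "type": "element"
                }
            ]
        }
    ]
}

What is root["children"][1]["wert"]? 66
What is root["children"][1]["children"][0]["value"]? 84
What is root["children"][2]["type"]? "leaf"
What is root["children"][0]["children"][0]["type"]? "leaf"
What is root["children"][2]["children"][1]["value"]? 37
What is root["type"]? "branch"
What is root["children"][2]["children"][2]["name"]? "node_392"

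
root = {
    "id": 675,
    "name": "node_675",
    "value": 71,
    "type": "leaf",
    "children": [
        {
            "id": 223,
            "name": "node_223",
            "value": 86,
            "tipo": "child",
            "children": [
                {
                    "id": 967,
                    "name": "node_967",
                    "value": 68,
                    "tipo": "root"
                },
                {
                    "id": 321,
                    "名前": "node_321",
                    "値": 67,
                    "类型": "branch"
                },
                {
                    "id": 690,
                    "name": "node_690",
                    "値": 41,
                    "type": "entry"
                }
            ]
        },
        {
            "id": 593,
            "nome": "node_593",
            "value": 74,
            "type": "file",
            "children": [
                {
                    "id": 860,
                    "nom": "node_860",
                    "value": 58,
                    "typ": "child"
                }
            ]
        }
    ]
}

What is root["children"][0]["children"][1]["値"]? 67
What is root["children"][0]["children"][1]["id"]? 321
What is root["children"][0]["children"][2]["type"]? "entry"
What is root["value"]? 71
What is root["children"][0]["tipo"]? "child"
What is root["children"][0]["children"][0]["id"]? 967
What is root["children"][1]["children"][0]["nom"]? "node_860"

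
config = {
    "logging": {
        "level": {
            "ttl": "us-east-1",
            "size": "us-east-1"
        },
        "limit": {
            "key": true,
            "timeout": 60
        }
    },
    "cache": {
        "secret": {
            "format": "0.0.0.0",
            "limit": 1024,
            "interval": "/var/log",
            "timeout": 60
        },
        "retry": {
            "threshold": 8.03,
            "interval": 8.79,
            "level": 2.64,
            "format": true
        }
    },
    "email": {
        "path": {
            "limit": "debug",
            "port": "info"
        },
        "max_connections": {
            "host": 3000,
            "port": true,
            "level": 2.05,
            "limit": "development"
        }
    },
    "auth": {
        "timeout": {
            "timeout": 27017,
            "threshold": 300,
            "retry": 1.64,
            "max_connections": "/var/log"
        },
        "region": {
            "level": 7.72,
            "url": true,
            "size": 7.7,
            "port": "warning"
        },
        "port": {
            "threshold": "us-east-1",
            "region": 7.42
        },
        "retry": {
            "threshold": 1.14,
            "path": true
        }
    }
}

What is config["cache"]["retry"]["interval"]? 8.79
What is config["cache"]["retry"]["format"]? True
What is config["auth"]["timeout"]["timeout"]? 27017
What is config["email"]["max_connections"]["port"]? True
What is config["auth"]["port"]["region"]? 7.42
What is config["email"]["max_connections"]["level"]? 2.05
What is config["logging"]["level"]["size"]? "us-east-1"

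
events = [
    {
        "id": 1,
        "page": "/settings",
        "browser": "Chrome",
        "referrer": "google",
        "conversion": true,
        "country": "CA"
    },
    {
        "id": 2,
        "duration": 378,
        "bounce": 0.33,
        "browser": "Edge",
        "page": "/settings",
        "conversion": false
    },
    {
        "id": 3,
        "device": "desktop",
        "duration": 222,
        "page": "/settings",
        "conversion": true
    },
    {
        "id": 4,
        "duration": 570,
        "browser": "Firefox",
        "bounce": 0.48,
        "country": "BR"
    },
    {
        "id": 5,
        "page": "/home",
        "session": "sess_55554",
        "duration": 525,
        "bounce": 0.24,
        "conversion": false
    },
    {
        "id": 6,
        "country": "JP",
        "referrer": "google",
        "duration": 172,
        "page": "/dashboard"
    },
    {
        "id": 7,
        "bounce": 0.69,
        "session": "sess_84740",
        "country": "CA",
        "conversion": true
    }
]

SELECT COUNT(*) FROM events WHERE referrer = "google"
2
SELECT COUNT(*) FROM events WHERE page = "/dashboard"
1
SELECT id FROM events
[1, 2, 3, 4, 5, 6, 7]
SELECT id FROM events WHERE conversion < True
[2, 5]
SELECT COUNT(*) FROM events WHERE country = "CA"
2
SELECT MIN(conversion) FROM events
False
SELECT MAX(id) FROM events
7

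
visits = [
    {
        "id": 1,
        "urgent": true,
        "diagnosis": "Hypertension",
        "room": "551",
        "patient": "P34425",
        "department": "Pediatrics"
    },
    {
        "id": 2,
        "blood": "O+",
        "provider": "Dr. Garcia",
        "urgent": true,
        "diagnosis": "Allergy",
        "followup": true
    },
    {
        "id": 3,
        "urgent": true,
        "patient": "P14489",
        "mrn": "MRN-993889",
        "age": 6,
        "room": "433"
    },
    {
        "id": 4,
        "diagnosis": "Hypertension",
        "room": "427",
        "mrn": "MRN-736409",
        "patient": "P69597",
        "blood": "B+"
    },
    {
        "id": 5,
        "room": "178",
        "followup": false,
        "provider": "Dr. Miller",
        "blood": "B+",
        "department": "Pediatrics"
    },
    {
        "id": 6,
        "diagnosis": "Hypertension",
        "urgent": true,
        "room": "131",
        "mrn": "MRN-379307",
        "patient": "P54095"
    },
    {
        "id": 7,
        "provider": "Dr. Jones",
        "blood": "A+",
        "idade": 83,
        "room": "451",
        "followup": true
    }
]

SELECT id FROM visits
[1, 2, 3, 4, 5, 6, 7]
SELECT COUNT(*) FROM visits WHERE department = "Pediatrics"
2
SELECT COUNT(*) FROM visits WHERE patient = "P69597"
1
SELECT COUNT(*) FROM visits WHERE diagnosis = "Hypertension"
3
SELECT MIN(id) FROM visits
1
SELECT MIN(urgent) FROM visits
True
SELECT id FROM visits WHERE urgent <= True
[1, 2, 3, 6]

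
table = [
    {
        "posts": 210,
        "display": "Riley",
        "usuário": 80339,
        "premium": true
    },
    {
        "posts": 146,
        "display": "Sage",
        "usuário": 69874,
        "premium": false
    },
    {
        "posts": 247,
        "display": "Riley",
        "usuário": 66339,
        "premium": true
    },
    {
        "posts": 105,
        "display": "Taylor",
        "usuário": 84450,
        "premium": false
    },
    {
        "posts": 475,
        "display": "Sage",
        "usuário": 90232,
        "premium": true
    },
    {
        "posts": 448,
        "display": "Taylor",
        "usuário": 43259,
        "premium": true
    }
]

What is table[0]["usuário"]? 80339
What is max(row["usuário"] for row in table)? 90232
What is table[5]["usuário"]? 43259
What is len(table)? 6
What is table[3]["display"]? "Taylor"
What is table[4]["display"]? "Sage"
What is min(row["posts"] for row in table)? 105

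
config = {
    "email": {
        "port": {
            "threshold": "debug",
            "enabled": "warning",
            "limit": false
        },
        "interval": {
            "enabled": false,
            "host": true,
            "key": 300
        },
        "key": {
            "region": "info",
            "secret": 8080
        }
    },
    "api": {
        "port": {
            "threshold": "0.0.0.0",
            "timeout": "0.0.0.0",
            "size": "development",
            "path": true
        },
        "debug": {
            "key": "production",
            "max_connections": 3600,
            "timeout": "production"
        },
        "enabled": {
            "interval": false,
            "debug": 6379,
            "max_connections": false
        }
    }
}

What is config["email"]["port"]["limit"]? False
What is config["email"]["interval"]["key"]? 300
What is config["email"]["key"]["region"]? "info"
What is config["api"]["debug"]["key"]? "production"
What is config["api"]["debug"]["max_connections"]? 3600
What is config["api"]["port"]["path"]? True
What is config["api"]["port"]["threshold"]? "0.0.0.0"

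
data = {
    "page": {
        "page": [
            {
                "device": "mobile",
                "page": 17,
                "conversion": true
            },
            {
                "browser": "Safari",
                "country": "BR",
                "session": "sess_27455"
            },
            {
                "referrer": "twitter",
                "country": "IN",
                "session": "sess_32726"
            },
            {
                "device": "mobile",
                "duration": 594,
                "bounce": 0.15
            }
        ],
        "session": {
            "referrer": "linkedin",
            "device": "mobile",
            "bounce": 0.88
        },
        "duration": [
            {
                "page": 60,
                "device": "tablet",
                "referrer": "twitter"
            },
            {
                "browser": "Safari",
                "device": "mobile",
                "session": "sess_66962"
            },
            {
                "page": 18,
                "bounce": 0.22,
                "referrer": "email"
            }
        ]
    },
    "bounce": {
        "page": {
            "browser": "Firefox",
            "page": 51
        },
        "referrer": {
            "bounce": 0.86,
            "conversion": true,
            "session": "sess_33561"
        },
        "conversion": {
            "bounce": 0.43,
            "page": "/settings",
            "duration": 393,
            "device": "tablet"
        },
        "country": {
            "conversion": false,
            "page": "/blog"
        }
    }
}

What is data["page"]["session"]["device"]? "mobile"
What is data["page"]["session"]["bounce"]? 0.88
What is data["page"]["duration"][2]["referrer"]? "email"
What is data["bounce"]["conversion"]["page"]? "/settings"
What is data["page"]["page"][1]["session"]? "sess_27455"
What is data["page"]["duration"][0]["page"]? 60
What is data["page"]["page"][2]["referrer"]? "twitter"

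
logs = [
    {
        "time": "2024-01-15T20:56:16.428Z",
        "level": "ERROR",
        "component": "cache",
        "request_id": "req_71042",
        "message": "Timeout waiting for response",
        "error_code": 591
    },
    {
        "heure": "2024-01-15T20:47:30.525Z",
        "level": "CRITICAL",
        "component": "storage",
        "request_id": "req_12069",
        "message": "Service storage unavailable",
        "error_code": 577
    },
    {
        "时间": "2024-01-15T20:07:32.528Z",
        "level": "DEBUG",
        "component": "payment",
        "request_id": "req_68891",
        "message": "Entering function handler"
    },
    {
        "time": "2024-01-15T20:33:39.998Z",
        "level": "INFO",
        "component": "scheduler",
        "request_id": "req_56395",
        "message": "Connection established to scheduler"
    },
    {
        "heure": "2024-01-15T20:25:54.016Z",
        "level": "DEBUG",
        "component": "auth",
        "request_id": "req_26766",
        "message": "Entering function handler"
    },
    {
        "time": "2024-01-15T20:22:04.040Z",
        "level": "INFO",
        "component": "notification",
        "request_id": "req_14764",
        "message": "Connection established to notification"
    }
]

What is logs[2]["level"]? "DEBUG"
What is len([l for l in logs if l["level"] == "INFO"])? 2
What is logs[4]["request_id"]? "req_26766"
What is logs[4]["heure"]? "2024-01-15T20:25:54.016Z"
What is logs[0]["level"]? "ERROR"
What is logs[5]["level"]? "INFO"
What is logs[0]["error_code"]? 591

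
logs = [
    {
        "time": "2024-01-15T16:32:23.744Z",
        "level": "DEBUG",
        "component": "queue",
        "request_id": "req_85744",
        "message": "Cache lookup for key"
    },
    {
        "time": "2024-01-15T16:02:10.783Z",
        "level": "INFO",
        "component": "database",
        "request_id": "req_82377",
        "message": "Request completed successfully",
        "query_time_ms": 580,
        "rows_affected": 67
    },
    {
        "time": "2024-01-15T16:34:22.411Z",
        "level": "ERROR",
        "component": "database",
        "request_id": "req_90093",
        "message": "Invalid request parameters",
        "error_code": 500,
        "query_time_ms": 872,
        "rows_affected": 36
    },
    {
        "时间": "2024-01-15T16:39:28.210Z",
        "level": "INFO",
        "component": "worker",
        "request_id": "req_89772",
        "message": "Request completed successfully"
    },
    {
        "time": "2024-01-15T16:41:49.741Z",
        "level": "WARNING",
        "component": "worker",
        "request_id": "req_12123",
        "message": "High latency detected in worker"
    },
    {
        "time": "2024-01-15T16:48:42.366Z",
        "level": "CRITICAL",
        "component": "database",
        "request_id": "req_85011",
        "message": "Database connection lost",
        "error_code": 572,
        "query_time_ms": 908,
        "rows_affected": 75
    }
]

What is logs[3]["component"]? "worker"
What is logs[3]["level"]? "INFO"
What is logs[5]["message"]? "Database connection lost"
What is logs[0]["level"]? "DEBUG"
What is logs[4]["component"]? "worker"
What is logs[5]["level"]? "CRITICAL"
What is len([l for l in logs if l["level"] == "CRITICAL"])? 1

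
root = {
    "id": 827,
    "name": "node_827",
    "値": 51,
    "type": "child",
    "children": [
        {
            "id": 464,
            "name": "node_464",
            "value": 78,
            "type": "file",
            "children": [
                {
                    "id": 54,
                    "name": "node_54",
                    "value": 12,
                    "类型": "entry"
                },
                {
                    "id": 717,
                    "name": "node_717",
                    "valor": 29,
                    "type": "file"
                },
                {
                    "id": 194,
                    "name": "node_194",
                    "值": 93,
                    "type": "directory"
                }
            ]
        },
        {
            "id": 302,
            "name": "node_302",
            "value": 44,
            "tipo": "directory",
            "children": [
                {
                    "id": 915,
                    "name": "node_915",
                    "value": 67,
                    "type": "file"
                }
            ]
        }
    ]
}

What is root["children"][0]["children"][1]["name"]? "node_717"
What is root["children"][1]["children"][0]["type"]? "file"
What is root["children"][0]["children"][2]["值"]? 93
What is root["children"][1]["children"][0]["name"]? "node_915"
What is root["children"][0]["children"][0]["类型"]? "entry"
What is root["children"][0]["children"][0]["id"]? 54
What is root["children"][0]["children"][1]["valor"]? 29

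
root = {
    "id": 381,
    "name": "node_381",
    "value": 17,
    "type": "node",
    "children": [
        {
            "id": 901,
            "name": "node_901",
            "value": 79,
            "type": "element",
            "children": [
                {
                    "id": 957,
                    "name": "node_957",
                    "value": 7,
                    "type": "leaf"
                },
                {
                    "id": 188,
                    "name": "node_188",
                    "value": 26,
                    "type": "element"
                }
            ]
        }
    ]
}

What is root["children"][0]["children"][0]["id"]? 957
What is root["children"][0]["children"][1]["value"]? 26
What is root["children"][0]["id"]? 901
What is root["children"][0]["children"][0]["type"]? "leaf"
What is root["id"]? 381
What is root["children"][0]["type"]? "element"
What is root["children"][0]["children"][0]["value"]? 7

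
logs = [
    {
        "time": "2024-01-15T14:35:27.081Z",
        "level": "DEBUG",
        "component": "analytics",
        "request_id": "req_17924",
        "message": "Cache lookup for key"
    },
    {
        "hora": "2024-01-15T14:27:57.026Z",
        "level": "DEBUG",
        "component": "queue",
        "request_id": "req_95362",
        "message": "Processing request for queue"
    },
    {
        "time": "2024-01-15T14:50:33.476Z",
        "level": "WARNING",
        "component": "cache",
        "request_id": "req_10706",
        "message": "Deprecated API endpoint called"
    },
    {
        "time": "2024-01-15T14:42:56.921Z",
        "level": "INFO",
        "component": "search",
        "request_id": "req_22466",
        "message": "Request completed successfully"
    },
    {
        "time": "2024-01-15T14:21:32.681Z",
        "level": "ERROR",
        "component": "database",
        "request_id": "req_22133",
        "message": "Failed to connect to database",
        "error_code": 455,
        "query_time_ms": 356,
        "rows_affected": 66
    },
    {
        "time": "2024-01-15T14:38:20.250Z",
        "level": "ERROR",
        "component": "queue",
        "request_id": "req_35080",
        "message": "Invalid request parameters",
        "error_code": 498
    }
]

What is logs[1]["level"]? "DEBUG"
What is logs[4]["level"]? "ERROR"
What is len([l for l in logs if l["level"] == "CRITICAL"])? 0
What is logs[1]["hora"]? "2024-01-15T14:27:57.026Z"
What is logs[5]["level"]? "ERROR"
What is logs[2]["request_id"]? "req_10706"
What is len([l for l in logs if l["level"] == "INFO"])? 1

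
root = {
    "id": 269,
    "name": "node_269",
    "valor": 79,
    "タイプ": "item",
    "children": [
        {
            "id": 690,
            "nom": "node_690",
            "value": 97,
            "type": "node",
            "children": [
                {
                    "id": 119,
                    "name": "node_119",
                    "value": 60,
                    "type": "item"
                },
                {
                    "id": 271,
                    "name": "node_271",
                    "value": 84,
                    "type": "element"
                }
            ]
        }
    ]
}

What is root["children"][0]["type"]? "node"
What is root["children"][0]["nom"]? "node_690"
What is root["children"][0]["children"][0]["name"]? "node_119"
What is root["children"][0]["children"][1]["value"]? 84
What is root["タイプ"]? "item"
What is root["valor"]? 79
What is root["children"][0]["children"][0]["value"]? 60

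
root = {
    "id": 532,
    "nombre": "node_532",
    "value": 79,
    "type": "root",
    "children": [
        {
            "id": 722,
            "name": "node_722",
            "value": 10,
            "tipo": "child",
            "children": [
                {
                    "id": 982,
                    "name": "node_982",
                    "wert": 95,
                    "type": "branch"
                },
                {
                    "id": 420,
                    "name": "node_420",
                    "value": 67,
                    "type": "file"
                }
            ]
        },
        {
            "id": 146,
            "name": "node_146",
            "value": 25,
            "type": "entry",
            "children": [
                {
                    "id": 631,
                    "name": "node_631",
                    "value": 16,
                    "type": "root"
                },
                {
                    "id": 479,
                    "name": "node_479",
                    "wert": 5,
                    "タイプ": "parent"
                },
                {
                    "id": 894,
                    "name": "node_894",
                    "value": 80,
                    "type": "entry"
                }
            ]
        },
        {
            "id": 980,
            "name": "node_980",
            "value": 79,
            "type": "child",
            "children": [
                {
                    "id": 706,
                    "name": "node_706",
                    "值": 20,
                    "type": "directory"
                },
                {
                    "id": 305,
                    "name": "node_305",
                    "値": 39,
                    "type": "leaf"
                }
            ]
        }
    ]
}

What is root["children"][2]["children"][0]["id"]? 706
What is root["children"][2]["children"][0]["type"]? "directory"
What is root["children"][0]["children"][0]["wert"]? 95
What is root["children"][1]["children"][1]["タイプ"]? "parent"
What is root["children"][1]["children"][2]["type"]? "entry"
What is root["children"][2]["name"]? "node_980"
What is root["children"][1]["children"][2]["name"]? "node_894"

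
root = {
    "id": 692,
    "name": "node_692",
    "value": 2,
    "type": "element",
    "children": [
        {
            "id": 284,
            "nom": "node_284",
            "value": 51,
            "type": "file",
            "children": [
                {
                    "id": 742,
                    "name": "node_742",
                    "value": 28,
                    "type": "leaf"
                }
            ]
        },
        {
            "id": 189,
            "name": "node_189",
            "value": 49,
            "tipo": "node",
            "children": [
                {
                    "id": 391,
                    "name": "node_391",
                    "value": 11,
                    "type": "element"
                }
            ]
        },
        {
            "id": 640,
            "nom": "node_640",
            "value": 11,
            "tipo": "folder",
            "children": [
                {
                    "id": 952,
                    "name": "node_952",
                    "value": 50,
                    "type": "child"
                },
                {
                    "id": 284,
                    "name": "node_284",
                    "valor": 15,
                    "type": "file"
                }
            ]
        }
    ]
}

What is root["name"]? "node_692"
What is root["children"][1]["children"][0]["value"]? 11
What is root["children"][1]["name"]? "node_189"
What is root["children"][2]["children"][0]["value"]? 50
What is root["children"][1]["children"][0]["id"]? 391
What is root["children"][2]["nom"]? "node_640"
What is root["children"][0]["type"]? "file"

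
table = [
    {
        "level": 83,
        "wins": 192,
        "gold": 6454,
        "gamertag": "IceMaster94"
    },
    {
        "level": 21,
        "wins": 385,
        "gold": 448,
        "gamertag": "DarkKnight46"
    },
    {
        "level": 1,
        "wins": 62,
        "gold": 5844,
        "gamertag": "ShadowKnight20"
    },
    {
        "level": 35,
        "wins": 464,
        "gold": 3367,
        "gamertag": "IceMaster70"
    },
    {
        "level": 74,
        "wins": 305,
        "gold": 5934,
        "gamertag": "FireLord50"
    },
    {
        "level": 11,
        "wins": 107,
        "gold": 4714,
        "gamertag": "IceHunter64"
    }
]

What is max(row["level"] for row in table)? 83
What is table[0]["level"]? 83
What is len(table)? 6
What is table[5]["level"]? 11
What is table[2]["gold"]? 5844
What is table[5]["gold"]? 4714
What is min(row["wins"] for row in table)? 62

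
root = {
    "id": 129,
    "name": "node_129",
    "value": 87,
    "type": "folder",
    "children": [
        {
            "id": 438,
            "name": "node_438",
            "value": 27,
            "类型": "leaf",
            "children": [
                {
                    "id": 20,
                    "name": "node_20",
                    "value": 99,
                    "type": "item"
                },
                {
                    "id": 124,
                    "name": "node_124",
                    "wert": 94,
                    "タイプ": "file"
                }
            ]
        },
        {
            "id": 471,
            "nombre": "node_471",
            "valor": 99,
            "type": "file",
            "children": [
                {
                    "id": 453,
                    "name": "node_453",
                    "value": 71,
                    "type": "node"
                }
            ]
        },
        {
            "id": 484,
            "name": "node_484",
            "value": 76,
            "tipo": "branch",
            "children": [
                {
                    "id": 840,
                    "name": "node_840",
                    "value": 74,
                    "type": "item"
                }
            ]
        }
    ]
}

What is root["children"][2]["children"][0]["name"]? "node_840"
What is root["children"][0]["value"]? 27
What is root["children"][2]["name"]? "node_484"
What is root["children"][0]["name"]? "node_438"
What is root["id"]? 129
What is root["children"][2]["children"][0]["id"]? 840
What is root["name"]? "node_129"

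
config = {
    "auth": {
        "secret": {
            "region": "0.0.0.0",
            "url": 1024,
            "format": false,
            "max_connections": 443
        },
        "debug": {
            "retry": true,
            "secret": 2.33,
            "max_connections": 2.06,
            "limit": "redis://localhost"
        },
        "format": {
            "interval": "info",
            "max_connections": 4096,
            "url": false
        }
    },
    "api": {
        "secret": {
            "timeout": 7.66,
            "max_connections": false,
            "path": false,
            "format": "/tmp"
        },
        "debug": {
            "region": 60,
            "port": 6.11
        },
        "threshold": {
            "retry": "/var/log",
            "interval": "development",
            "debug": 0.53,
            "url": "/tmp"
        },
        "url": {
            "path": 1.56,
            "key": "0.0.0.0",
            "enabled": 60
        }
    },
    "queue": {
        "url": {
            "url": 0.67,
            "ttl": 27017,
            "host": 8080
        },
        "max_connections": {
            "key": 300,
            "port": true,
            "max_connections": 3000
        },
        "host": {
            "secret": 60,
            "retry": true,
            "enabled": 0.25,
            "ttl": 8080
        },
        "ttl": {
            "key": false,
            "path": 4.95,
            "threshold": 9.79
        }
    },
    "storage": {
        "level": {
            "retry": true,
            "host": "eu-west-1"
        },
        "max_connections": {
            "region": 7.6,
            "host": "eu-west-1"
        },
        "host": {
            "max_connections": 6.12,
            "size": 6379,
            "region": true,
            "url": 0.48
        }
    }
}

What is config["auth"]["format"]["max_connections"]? 4096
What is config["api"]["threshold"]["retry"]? "/var/log"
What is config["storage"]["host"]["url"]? 0.48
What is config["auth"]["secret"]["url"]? 1024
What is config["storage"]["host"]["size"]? 6379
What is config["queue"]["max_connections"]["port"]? True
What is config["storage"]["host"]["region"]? True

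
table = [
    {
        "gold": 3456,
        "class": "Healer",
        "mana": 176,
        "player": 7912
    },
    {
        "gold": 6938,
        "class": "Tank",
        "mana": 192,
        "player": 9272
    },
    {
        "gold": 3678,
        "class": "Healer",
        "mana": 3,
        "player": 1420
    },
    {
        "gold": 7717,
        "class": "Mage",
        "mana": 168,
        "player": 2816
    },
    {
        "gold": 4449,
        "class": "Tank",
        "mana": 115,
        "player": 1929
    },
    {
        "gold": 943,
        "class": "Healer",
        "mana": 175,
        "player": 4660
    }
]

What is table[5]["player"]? 4660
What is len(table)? 6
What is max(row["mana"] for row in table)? 192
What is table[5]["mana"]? 175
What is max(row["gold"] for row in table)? 7717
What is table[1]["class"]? "Tank"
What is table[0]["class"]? "Healer"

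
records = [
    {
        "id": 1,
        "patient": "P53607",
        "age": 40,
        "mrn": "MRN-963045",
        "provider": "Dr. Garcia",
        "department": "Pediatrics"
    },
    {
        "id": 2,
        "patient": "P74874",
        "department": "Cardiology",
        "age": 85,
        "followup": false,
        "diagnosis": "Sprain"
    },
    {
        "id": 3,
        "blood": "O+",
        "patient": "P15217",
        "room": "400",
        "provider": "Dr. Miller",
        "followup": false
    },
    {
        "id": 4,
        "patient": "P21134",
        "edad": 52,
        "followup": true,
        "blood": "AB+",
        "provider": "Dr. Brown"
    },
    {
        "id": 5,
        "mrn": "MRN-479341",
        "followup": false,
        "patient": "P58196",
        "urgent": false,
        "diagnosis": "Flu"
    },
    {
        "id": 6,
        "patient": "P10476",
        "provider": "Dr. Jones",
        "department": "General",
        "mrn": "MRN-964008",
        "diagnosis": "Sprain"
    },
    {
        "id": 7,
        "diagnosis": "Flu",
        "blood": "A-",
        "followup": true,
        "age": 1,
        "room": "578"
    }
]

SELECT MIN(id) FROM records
1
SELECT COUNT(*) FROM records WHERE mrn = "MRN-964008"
1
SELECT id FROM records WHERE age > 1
[1, 2]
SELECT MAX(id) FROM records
7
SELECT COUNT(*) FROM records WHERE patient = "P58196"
1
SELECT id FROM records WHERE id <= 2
[1, 2]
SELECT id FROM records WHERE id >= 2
[2, 3, 4, 5, 6, 7]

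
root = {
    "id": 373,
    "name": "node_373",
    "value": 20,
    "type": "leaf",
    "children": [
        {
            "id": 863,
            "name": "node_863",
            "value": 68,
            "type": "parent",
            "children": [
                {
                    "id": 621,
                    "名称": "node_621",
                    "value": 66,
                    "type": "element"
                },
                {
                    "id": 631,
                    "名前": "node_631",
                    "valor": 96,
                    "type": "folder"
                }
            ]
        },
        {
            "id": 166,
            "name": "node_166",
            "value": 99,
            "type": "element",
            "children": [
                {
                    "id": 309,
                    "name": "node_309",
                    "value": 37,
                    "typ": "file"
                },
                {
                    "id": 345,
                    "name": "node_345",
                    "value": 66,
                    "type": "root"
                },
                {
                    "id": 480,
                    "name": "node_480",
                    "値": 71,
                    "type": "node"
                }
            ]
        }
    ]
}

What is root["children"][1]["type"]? "element"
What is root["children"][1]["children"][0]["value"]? 37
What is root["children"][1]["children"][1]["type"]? "root"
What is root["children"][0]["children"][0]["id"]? 621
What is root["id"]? 373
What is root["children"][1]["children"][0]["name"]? "node_309"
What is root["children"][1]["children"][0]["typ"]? "file"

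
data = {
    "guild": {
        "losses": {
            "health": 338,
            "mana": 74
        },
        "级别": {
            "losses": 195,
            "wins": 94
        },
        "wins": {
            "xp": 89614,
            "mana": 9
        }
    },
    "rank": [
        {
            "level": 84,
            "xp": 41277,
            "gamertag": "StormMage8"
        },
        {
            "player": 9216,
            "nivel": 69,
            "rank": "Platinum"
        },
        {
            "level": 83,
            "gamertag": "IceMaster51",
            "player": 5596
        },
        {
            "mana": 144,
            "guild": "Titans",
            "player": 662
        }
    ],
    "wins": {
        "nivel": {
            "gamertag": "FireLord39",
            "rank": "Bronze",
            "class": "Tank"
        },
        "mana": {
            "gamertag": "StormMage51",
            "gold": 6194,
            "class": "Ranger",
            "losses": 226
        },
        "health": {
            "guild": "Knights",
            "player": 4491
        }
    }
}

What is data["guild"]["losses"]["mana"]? 74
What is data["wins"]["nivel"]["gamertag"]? "FireLord39"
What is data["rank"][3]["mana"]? 144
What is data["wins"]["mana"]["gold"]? 6194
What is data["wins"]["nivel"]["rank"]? "Bronze"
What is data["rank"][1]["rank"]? "Platinum"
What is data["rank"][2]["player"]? 5596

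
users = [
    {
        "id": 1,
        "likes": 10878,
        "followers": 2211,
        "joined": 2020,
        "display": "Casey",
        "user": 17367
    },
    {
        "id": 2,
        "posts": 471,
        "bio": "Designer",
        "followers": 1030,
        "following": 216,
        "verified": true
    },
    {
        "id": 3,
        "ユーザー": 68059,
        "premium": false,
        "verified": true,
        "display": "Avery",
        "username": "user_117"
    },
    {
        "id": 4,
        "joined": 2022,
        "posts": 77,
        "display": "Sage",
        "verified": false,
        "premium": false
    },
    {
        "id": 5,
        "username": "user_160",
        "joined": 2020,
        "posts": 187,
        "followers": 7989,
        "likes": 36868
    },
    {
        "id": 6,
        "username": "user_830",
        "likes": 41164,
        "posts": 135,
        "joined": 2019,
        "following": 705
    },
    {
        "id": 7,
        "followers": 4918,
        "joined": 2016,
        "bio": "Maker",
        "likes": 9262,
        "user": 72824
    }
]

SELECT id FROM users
[1, 2, 3, 4, 5, 6, 7]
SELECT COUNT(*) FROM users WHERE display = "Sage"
1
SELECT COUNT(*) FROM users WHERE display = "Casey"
1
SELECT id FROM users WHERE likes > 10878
[5, 6]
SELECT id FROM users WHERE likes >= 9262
[1, 5, 6, 7]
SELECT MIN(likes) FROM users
9262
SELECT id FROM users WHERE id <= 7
[1, 2, 3, 4, 5, 6, 7]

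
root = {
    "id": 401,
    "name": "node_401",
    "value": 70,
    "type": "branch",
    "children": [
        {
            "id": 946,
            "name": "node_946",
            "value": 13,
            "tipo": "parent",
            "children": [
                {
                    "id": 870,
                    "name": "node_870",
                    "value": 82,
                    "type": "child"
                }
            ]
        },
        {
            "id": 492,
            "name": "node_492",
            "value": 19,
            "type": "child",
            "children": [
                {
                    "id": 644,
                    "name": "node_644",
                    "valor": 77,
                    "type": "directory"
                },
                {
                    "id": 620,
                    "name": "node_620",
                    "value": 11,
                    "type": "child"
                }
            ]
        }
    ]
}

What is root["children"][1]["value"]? 19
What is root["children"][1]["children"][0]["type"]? "directory"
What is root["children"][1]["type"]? "child"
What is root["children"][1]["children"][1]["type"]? "child"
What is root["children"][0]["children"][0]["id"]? 870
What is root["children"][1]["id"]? 492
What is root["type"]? "branch"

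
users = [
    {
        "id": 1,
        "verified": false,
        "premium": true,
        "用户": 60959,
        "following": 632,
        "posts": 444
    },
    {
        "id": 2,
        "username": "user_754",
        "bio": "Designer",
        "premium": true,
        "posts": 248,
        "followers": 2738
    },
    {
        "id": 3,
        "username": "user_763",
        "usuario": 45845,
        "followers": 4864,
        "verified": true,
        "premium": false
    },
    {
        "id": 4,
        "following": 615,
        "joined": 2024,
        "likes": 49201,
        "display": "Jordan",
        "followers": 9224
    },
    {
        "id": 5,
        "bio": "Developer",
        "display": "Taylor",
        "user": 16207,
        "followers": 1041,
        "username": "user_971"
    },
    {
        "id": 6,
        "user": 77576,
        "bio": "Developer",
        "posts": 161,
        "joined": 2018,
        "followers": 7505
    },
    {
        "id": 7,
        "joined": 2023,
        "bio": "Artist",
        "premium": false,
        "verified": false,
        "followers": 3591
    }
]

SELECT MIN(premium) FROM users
False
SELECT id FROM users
[1, 2, 3, 4, 5, 6, 7]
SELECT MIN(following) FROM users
615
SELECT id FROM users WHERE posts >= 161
[1, 2, 6]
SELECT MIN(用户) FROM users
60959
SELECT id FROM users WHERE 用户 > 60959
[]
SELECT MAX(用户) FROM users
60959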